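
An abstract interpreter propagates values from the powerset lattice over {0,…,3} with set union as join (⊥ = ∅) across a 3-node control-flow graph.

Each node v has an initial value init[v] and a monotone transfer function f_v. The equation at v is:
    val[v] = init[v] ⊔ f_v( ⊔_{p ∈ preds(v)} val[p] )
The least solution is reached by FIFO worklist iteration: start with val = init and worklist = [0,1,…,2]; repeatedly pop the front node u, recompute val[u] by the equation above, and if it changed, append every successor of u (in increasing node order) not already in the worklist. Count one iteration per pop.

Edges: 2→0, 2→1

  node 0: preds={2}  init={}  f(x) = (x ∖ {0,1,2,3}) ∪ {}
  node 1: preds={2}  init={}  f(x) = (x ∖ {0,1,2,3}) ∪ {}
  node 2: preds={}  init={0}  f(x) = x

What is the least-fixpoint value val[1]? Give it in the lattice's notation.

Worklist (3 pops):
  #1 pop 0: in={0} → {} (no change)
  #2 pop 1: in={0} → {} (no change)
  #3 pop 2: in={} → {0} (no change)

Fixpoint:
  val[0] = {}
  val[1] = {}
  val[2] = {0}

{}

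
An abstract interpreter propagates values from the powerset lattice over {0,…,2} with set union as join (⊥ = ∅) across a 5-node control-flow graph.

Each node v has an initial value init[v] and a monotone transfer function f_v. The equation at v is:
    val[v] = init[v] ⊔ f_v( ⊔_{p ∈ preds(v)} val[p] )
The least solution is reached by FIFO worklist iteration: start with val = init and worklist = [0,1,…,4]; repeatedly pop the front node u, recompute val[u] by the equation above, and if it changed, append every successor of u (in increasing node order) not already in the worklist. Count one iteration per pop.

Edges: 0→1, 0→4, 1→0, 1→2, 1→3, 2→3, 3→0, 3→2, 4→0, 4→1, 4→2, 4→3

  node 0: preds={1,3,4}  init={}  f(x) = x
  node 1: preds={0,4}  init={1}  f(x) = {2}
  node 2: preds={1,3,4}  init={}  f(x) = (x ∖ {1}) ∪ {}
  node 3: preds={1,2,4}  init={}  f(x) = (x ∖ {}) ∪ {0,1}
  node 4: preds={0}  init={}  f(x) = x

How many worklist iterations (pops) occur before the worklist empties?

14

Iteration log — 14 steps:
  step 1. node 0  ⊔preds={1}  new={1}  old={}  +wl: 
  step 2. node 1  ⊔preds={1}  new={1,2}  old={1}  +wl: 0
  step 3. node 2  ⊔preds={1,2}  new={2}  old={}  +wl: 
  step 4. node 3  ⊔preds={1,2}  new={0,1,2}  old={}  +wl: 2
  step 5. node 4  ⊔preds={1}  new={1}  old={}  +wl: 1,3
  step 6. node 0  ⊔preds={0,1,2}  new={0,1,2}  old={1}  +wl: 4
  step 7. node 2  ⊔preds={0,1,2}  new={0,2}  old={2}  +wl: 
  step 8. node 1  ⊔preds={0,1,2}  new={1,2}  stable
  step 9. node 3  ⊔preds={0,1,2}  new={0,1,2}  stable
  step 10. node 4  ⊔preds={0,1,2}  new={0,1,2}  old={1}  +wl: 0,1,2,3
  step 11. node 0  ⊔preds={0,1,2}  new={0,1,2}  stable
  step 12. node 1  ⊔preds={0,1,2}  new={1,2}  stable
  step 13. node 2  ⊔preds={0,1,2}  new={0,2}  stable
  step 14. node 3  ⊔preds={0,1,2}  new={0,1,2}  stable

Least fixpoint reached:
  node 0: {0,1,2}
  node 1: {1,2}
  node 2: {0,2}
  node 3: {0,1,2}
  node 4: {0,1,2}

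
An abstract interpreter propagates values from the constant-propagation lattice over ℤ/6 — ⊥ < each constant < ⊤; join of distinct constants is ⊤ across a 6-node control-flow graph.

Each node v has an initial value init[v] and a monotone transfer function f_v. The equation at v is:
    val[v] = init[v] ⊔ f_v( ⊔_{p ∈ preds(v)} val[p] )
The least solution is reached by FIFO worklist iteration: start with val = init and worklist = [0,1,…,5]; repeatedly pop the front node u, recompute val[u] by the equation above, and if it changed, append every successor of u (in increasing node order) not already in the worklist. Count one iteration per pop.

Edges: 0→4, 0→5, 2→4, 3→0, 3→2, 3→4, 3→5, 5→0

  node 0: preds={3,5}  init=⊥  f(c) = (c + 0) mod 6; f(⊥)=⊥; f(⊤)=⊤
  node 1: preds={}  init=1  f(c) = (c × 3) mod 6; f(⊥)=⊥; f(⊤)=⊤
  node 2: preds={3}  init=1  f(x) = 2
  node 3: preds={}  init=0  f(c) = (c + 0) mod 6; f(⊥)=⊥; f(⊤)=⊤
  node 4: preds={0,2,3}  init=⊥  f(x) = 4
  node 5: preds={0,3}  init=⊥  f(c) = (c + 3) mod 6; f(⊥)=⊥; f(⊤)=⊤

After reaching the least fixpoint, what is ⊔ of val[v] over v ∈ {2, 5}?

Worklist (10 pops):
  #1 pop 0: in=0 → 0 (was ⊥); enqueue []
  #2 pop 1: in=⊥ → 1 (no change)
  #3 pop 2: in=0 → ⊤ (was 1); enqueue []
  #4 pop 3: in=⊥ → 0 (no change)
  #5 pop 4: in=⊤ → 4 (was ⊥); enqueue []
  #6 pop 5: in=0 → 3 (was ⊥); enqueue [0]
  #7 pop 0: in=⊤ → ⊤ (was 0); enqueue [4,5]
  #8 pop 4: in=⊤ → 4 (no change)
  #9 pop 5: in=⊤ → ⊤ (was 3); enqueue [0]
  #10 pop 0: in=⊤ → ⊤ (no change)

Fixpoint:
  val[0] = ⊤
  val[1] = 1
  val[2] = ⊤
  val[3] = 0
  val[4] = 4
  val[5] = ⊤

⊤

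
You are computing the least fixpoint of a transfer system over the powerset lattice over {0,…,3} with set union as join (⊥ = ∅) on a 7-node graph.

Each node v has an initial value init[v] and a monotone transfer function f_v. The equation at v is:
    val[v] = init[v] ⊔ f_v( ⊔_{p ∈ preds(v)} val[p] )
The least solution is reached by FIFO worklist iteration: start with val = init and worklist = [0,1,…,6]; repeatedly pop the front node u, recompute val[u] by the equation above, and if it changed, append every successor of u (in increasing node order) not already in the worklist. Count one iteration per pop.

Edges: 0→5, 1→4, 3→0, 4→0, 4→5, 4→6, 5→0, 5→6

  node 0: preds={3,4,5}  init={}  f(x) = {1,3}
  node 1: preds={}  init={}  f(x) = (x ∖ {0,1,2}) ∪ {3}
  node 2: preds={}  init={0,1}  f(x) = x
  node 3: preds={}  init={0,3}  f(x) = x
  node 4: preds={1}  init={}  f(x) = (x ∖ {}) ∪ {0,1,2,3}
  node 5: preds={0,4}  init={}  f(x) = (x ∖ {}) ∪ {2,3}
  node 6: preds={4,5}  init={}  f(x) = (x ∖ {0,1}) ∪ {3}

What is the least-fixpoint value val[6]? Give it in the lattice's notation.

{2,3}

Iteration log — 8 steps:
  step 1. node 0  ⊔preds={0,3}  new={1,3}  old={}  +wl: 
  step 2. node 1  ⊔preds={}  new={3}  old={}  +wl: 
  step 3. node 2  ⊔preds={}  new={0,1}  stable
  step 4. node 3  ⊔preds={}  new={0,3}  stable
  step 5. node 4  ⊔preds={3}  new={0,1,2,3}  old={}  +wl: 0
  step 6. node 5  ⊔preds={0,1,2,3}  new={0,1,2,3}  old={}  +wl: 
  step 7. node 6  ⊔preds={0,1,2,3}  new={2,3}  old={}  +wl: 
  step 8. node 0  ⊔preds={0,1,2,3}  new={1,3}  stable

Least fixpoint reached:
  node 0: {1,3}
  node 1: {3}
  node 2: {0,1}
  node 3: {0,3}
  node 4: {0,1,2,3}
  node 5: {0,1,2,3}
  node 6: {2,3}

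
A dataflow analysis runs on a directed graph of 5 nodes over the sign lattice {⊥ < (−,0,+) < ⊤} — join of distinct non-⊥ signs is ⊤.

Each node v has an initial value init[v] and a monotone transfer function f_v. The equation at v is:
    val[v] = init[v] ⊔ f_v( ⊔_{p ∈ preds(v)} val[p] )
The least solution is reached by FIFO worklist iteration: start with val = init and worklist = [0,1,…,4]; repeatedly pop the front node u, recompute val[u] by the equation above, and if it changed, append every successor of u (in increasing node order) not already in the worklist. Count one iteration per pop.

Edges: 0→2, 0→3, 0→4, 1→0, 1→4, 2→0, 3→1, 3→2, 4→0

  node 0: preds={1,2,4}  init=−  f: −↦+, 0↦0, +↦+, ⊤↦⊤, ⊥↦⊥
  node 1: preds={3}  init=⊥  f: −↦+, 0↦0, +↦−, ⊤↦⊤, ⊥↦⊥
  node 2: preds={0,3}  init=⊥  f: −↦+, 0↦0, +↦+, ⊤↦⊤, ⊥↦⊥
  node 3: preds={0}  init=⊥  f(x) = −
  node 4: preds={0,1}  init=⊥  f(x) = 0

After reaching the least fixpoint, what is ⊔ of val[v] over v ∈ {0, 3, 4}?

⊤

Iteration log — 11 steps:
  step 1. node 0  ⊔preds=⊥  new=−  stable
  step 2. node 1  ⊔preds=⊥  new=⊥  stable
  step 3. node 2  ⊔preds=−  new=+  old=⊥  +wl: 0
  step 4. node 3  ⊔preds=−  new=−  old=⊥  +wl: 1,2
  step 5. node 4  ⊔preds=−  new=0  old=⊥  +wl: 
  step 6. node 0  ⊔preds=⊤  new=⊤  old=−  +wl: 3,4
  step 7. node 1  ⊔preds=−  new=+  old=⊥  +wl: 0
  step 8. node 2  ⊔preds=⊤  new=⊤  old=+  +wl: 
  step 9. node 3  ⊔preds=⊤  new=−  stable
  step 10. node 4  ⊔preds=⊤  new=0  stable
  step 11. node 0  ⊔preds=⊤  new=⊤  stable

Least fixpoint reached:
  node 0: ⊤
  node 1: +
  node 2: ⊤
  node 3: −
  node 4: 0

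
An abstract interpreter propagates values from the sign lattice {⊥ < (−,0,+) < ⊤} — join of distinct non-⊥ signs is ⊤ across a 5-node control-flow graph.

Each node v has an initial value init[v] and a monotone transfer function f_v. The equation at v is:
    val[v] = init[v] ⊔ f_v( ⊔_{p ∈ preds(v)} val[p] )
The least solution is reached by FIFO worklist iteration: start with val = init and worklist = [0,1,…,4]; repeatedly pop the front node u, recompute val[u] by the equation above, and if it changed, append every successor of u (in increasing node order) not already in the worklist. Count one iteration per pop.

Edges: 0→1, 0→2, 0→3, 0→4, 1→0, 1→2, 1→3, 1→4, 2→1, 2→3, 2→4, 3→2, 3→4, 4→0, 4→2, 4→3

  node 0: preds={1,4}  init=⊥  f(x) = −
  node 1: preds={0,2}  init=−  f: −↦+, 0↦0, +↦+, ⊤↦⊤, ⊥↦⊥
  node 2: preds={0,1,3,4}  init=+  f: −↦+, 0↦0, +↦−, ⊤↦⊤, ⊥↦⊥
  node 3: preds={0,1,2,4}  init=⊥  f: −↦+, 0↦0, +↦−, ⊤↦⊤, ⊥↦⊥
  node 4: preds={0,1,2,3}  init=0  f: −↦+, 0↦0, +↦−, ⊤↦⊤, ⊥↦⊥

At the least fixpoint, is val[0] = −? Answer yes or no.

Worklist (9 pops):
  #1 pop 0: in=⊤ → − (was ⊥); enqueue []
  #2 pop 1: in=⊤ → ⊤ (was −); enqueue [0]
  #3 pop 2: in=⊤ → ⊤ (was +); enqueue [1]
  #4 pop 3: in=⊤ → ⊤ (was ⊥); enqueue [2]
  #5 pop 4: in=⊤ → ⊤ (was 0); enqueue [3]
  #6 pop 0: in=⊤ → − (no change)
  #7 pop 1: in=⊤ → ⊤ (no change)
  #8 pop 2: in=⊤ → ⊤ (no change)
  #9 pop 3: in=⊤ → ⊤ (no change)

Fixpoint:
  val[0] = −
  val[1] = ⊤
  val[2] = ⊤
  val[3] = ⊤
  val[4] = ⊤

yes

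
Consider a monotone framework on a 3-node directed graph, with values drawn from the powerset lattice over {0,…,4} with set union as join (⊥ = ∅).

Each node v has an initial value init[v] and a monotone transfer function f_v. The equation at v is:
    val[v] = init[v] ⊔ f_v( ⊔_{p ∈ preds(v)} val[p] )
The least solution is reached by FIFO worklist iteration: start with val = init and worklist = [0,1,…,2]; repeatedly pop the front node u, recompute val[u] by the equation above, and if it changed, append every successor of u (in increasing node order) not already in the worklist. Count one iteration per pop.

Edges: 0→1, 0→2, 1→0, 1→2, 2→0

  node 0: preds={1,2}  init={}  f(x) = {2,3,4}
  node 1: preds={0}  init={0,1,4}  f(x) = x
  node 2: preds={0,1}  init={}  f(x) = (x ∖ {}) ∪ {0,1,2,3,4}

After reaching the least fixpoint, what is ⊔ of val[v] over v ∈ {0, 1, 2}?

Worklist (4 pops):
  #1 pop 0: in={0,1,4} → {2,3,4} (was {}); enqueue []
  #2 pop 1: in={2,3,4} → {0,1,2,3,4} (was {0,1,4}); enqueue [0]
  #3 pop 2: in={0,1,2,3,4} → {0,1,2,3,4} (was {}); enqueue []
  #4 pop 0: in={0,1,2,3,4} → {2,3,4} (no change)

Fixpoint:
  val[0] = {2,3,4}
  val[1] = {0,1,2,3,4}
  val[2] = {0,1,2,3,4}

{0,1,2,3,4}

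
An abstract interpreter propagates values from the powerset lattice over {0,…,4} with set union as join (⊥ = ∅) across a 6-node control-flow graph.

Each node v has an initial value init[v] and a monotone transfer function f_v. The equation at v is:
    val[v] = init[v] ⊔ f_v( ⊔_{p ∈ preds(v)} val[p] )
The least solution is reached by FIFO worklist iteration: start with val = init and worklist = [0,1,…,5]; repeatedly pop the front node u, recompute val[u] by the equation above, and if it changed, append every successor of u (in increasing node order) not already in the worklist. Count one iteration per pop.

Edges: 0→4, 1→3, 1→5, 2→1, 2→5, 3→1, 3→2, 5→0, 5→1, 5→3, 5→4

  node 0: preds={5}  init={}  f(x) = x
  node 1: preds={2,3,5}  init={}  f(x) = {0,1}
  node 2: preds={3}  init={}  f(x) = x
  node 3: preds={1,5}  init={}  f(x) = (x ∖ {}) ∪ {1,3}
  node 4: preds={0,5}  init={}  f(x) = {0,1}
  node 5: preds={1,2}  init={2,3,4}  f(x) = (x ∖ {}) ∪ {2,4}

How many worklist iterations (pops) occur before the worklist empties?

13

Worklist (13 pops):
  #1 pop 0: in={2,3,4} → {2,3,4} (was {}); enqueue []
  #2 pop 1: in={2,3,4} → {0,1} (was {}); enqueue []
  #3 pop 2: in={} → {} (no change)
  #4 pop 3: in={0,1,2,3,4} → {0,1,2,3,4} (was {}); enqueue [1,2]
  #5 pop 4: in={2,3,4} → {0,1} (was {}); enqueue []
  #6 pop 5: in={0,1} → {0,1,2,3,4} (was {2,3,4}); enqueue [0,3,4]
  #7 pop 1: in={0,1,2,3,4} → {0,1} (no change)
  #8 pop 2: in={0,1,2,3,4} → {0,1,2,3,4} (was {}); enqueue [1,5]
  #9 pop 0: in={0,1,2,3,4} → {0,1,2,3,4} (was {2,3,4}); enqueue []
  #10 pop 3: in={0,1,2,3,4} → {0,1,2,3,4} (no change)
  #11 pop 4: in={0,1,2,3,4} → {0,1} (no change)
  #12 pop 1: in={0,1,2,3,4} → {0,1} (no change)
  #13 pop 5: in={0,1,2,3,4} → {0,1,2,3,4} (no change)

Fixpoint:
  val[0] = {0,1,2,3,4}
  val[1] = {0,1}
  val[2] = {0,1,2,3,4}
  val[3] = {0,1,2,3,4}
  val[4] = {0,1}
  val[5] = {0,1,2,3,4}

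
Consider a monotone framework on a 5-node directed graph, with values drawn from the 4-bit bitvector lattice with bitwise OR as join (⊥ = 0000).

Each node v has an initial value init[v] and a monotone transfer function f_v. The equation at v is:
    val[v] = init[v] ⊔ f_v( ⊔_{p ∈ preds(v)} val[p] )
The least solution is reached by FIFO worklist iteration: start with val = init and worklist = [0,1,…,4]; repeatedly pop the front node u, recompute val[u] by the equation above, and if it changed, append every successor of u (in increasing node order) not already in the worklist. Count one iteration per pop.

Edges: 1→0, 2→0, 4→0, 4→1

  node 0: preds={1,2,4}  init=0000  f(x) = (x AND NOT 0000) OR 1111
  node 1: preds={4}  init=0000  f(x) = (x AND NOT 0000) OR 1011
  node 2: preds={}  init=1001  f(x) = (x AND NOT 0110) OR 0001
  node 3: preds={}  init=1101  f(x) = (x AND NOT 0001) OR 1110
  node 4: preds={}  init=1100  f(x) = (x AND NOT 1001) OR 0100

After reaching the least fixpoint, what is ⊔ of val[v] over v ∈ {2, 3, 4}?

Iteration log — 6 steps:
  step 1. node 0  ⊔preds=1101  new=1111  old=0000  +wl: 
  step 2. node 1  ⊔preds=1100  new=1111  old=0000  +wl: 0
  step 3. node 2  ⊔preds=0000  new=1001  stable
  step 4. node 3  ⊔preds=0000  new=1111  old=1101  +wl: 
  step 5. node 4  ⊔preds=0000  new=1100  stable
  step 6. node 0  ⊔preds=1111  new=1111  stable

Least fixpoint reached:
  node 0: 1111
  node 1: 1111
  node 2: 1001
  node 3: 1111
  node 4: 1100

1111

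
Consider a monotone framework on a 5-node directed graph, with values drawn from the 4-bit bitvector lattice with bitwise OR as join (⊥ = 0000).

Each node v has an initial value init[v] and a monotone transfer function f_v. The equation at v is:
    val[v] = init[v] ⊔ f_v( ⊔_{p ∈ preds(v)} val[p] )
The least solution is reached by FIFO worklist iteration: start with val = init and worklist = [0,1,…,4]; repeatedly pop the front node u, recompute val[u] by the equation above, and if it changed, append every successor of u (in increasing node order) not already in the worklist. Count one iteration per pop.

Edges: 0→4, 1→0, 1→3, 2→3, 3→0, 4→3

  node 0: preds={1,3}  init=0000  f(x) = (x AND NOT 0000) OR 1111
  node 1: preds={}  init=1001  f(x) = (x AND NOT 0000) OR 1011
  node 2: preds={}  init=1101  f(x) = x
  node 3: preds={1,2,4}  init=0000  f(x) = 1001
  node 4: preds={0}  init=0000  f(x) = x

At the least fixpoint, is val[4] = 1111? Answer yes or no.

Iteration log — 7 steps:
  step 1. node 0  ⊔preds=1001  new=1111  old=0000  +wl: 
  step 2. node 1  ⊔preds=0000  new=1011  old=1001  +wl: 0
  step 3. node 2  ⊔preds=0000  new=1101  stable
  step 4. node 3  ⊔preds=1111  new=1001  old=0000  +wl: 
  step 5. node 4  ⊔preds=1111  new=1111  old=0000  +wl: 3
  step 6. node 0  ⊔preds=1011  new=1111  stable
  step 7. node 3  ⊔preds=1111  new=1001  stable

Least fixpoint reached:
  node 0: 1111
  node 1: 1011
  node 2: 1101
  node 3: 1001
  node 4: 1111

yes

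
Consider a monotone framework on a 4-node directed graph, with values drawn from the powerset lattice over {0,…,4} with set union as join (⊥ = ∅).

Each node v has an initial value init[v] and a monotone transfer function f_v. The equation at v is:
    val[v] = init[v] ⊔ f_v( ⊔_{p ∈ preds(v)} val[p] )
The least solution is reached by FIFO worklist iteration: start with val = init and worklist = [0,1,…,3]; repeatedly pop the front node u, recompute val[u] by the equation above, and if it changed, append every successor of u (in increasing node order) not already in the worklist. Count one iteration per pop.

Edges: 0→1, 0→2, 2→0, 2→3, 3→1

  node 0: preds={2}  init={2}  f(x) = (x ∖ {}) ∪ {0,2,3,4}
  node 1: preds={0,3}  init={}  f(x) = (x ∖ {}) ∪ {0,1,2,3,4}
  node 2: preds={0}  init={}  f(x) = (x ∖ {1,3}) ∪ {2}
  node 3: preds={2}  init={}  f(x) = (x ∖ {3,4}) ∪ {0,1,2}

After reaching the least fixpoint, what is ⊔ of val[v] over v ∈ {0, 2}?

{0,2,3,4}

Worklist (6 pops):
  #1 pop 0: in={} → {0,2,3,4} (was {2}); enqueue []
  #2 pop 1: in={0,2,3,4} → {0,1,2,3,4} (was {}); enqueue []
  #3 pop 2: in={0,2,3,4} → {0,2,4} (was {}); enqueue [0]
  #4 pop 3: in={0,2,4} → {0,1,2} (was {}); enqueue [1]
  #5 pop 0: in={0,2,4} → {0,2,3,4} (no change)
  #6 pop 1: in={0,1,2,3,4} → {0,1,2,3,4} (no change)

Fixpoint:
  val[0] = {0,2,3,4}
  val[1] = {0,1,2,3,4}
  val[2] = {0,2,4}
  val[3] = {0,1,2}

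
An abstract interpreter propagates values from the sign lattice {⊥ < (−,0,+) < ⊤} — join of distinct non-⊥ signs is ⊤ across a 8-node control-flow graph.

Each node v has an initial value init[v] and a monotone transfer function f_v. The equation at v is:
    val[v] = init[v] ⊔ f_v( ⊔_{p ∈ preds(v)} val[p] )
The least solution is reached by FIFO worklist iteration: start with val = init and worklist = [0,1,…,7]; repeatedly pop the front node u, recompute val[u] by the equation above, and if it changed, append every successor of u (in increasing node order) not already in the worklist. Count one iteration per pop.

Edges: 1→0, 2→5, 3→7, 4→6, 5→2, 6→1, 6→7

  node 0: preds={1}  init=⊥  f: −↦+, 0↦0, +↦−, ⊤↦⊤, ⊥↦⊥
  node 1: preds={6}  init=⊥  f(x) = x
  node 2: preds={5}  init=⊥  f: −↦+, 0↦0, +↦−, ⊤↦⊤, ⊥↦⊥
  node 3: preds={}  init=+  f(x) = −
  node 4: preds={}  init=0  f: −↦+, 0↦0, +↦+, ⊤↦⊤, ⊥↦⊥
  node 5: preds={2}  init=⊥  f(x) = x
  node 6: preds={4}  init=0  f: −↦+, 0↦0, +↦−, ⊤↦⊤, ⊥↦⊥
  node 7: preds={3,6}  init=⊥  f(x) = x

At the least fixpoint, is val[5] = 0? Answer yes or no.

Iteration log — 9 steps:
  step 1. node 0  ⊔preds=⊥  new=⊥  stable
  step 2. node 1  ⊔preds=0  new=0  old=⊥  +wl: 0
  step 3. node 2  ⊔preds=⊥  new=⊥  stable
  step 4. node 3  ⊔preds=⊥  new=⊤  old=+  +wl: 
  step 5. node 4  ⊔preds=⊥  new=0  stable
  step 6. node 5  ⊔preds=⊥  new=⊥  stable
  step 7. node 6  ⊔preds=0  new=0  stable
  step 8. node 7  ⊔preds=⊤  new=⊤  old=⊥  +wl: 
  step 9. node 0  ⊔preds=0  new=0  old=⊥  +wl: 

Least fixpoint reached:
  node 0: 0
  node 1: 0
  node 2: ⊥
  node 3: ⊤
  node 4: 0
  node 5: ⊥
  node 6: 0
  node 7: ⊤

no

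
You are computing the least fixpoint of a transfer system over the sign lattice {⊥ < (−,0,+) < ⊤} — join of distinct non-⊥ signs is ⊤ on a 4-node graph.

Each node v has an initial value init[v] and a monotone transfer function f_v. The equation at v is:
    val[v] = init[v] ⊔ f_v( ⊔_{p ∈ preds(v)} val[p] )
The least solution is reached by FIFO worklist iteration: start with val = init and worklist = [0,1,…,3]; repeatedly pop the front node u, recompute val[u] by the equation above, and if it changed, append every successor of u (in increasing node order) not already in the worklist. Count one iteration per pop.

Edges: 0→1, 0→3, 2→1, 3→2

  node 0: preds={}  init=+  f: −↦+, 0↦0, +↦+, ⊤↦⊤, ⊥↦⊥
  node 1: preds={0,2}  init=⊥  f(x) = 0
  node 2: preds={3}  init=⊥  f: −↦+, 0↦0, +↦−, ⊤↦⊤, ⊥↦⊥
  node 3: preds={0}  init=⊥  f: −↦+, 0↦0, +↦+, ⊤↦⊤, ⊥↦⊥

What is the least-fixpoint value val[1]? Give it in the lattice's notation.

Worklist (6 pops):
  #1 pop 0: in=⊥ → + (no change)
  #2 pop 1: in=+ → 0 (was ⊥); enqueue []
  #3 pop 2: in=⊥ → ⊥ (no change)
  #4 pop 3: in=+ → + (was ⊥); enqueue [2]
  #5 pop 2: in=+ → − (was ⊥); enqueue [1]
  #6 pop 1: in=⊤ → 0 (no change)

Fixpoint:
  val[0] = +
  val[1] = 0
  val[2] = −
  val[3] = +

0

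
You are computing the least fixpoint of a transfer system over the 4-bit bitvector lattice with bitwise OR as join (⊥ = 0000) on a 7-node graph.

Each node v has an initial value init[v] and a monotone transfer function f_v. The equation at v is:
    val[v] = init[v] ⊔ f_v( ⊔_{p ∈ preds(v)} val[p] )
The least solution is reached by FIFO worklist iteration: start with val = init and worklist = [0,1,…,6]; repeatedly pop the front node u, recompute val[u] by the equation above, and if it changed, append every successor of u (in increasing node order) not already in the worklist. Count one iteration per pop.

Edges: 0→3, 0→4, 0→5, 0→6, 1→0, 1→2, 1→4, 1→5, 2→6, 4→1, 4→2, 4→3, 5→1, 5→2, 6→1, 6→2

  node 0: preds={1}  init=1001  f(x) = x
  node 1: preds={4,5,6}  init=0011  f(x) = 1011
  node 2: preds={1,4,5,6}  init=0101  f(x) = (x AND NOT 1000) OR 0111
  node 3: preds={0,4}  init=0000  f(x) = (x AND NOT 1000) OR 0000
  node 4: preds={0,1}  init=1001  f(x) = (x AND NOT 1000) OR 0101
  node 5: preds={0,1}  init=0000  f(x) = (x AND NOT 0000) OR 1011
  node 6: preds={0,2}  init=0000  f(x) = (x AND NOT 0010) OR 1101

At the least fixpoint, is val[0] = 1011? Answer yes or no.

yes

Trace (11 dequeues):
  [1] u=0 | in 0011 | out 1011 | prev 1001 | push {}
  [2] u=1 | in 1001 | out 1011 | prev 0011 | push {0}
  [3] u=2 | in 1011 | out 0111 | prev 0101 | push {}
  [4] u=3 | in 1011 | out 0011 | prev 0000 | push {}
  [5] u=4 | in 1011 | out 1111 | prev 1001 | push {1,2,3}
  [6] u=5 | in 1011 | out 1011 | prev 0000 | push {}
  [7] u=6 | in 1111 | out 1101 | prev 0000 | push {}
  [8] u=0 | in 1011 | out 1011 | ==
  [9] u=1 | in 1111 | out 1011 | ==
  [10] u=2 | in 1111 | out 0111 | ==
  [11] u=3 | in 1111 | out 0111 | prev 0011 | push {}

Converged values:
  [0] 1011
  [1] 1011
  [2] 0111
  [3] 0111
  [4] 1111
  [5] 1011
  [6] 1101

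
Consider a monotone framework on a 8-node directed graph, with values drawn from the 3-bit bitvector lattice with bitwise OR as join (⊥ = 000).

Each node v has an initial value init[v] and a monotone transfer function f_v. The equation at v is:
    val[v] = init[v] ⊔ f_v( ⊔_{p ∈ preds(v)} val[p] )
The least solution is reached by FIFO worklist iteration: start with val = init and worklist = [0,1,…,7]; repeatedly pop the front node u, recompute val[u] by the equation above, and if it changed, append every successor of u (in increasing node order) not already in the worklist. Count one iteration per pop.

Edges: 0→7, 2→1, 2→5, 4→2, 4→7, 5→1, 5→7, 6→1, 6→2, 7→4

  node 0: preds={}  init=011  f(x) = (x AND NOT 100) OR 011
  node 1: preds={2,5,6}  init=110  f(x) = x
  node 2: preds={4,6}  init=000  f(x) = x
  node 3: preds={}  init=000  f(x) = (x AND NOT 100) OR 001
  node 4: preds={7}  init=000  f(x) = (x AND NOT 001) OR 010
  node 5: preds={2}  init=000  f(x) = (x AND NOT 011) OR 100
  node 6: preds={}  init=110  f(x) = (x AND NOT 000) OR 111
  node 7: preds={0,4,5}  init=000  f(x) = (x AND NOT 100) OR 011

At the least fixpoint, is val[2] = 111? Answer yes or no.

Worklist (13 pops):
  #1 pop 0: in=000 → 011 (no change)
  #2 pop 1: in=110 → 110 (no change)
  #3 pop 2: in=110 → 110 (was 000); enqueue [1]
  #4 pop 3: in=000 → 001 (was 000); enqueue []
  #5 pop 4: in=000 → 010 (was 000); enqueue [2]
  #6 pop 5: in=110 → 100 (was 000); enqueue []
  #7 pop 6: in=000 → 111 (was 110); enqueue []
  #8 pop 7: in=111 → 011 (was 000); enqueue [4]
  #9 pop 1: in=111 → 111 (was 110); enqueue []
  #10 pop 2: in=111 → 111 (was 110); enqueue [1,5]
  #11 pop 4: in=011 → 010 (no change)
  #12 pop 1: in=111 → 111 (no change)
  #13 pop 5: in=111 → 100 (no change)

Fixpoint:
  val[0] = 011
  val[1] = 111
  val[2] = 111
  val[3] = 001
  val[4] = 010
  val[5] = 100
  val[6] = 111
  val[7] = 011

yes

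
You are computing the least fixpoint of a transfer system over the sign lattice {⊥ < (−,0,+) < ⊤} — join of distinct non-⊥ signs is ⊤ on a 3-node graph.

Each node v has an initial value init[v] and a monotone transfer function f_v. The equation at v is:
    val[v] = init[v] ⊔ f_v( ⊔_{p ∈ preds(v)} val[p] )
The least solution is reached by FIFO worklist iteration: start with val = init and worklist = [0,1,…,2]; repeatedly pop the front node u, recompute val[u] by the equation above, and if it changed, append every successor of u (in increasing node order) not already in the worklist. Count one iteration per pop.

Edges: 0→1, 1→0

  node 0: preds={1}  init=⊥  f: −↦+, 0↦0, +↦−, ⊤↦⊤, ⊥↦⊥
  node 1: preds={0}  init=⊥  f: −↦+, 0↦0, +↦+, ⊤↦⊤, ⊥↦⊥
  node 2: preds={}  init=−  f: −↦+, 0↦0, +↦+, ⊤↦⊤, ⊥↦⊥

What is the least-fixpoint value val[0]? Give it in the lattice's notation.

⊥

Iteration log — 3 steps:
  step 1. node 0  ⊔preds=⊥  new=⊥  stable
  step 2. node 1  ⊔preds=⊥  new=⊥  stable
  step 3. node 2  ⊔preds=⊥  new=−  stable

Least fixpoint reached:
  node 0: ⊥
  node 1: ⊥
  node 2: −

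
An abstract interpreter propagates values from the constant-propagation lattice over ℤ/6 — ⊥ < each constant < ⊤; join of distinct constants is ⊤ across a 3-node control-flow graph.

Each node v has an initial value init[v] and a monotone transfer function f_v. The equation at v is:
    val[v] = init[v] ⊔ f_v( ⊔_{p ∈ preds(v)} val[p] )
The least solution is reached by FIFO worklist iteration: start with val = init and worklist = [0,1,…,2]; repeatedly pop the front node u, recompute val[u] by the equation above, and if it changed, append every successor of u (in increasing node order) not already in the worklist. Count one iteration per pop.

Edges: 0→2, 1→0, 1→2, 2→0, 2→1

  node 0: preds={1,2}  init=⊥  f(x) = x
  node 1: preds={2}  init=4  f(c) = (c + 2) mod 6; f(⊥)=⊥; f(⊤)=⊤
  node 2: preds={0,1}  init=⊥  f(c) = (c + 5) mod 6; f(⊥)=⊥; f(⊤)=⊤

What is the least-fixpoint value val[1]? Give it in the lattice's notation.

⊤

Iteration log — 8 steps:
  step 1. node 0  ⊔preds=4  new=4  old=⊥  +wl: 
  step 2. node 1  ⊔preds=⊥  new=4  stable
  step 3. node 2  ⊔preds=4  new=3  old=⊥  +wl: 0,1
  step 4. node 0  ⊔preds=⊤  new=⊤  old=4  +wl: 2
  step 5. node 1  ⊔preds=3  new=⊤  old=4  +wl: 0
  step 6. node 2  ⊔preds=⊤  new=⊤  old=3  +wl: 1
  step 7. node 0  ⊔preds=⊤  new=⊤  stable
  step 8. node 1  ⊔preds=⊤  new=⊤  stable

Least fixpoint reached:
  node 0: ⊤
  node 1: ⊤
  node 2: ⊤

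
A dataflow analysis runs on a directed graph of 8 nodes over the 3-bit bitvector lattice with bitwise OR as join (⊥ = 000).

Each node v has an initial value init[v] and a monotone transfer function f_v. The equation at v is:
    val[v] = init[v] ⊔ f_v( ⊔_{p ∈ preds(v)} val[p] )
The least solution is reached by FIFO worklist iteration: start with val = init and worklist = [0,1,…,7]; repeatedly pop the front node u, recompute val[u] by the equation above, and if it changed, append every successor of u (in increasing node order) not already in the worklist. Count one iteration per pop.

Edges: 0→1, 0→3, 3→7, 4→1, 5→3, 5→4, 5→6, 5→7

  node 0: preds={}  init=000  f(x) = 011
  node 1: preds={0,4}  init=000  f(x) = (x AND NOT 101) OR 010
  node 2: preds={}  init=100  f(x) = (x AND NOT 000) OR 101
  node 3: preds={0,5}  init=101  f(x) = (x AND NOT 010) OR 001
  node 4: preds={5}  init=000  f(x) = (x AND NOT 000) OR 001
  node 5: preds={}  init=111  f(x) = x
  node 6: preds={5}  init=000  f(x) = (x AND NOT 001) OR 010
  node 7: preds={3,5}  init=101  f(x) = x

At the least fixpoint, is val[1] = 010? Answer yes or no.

Worklist (9 pops):
  #1 pop 0: in=000 → 011 (was 000); enqueue []
  #2 pop 1: in=011 → 010 (was 000); enqueue []
  #3 pop 2: in=000 → 101 (was 100); enqueue []
  #4 pop 3: in=111 → 101 (no change)
  #5 pop 4: in=111 → 111 (was 000); enqueue [1]
  #6 pop 5: in=000 → 111 (no change)
  #7 pop 6: in=111 → 110 (was 000); enqueue []
  #8 pop 7: in=111 → 111 (was 101); enqueue []
  #9 pop 1: in=111 → 010 (no change)

Fixpoint:
  val[0] = 011
  val[1] = 010
  val[2] = 101
  val[3] = 101
  val[4] = 111
  val[5] = 111
  val[6] = 110
  val[7] = 111

yes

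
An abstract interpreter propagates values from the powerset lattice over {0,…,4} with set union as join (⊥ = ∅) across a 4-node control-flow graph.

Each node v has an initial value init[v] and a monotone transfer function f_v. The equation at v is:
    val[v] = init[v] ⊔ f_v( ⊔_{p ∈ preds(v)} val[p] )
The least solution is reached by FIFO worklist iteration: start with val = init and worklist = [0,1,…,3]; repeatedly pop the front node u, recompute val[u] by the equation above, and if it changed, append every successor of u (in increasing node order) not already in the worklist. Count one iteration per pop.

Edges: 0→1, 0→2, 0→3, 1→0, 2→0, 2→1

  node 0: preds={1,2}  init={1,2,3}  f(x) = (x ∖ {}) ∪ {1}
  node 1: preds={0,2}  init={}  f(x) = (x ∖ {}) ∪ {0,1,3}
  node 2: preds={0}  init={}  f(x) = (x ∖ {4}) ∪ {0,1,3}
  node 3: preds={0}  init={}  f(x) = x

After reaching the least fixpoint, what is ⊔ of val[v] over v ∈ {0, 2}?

{0,1,2,3}

Trace (8 dequeues):
  [1] u=0 | in {} | out {1,2,3} | ==
  [2] u=1 | in {1,2,3} | out {0,1,2,3} | prev {} | push {0}
  [3] u=2 | in {1,2,3} | out {0,1,2,3} | prev {} | push {1}
  [4] u=3 | in {1,2,3} | out {1,2,3} | prev {} | push {}
  [5] u=0 | in {0,1,2,3} | out {0,1,2,3} | prev {1,2,3} | push {2,3}
  [6] u=1 | in {0,1,2,3} | out {0,1,2,3} | ==
  [7] u=2 | in {0,1,2,3} | out {0,1,2,3} | ==
  [8] u=3 | in {0,1,2,3} | out {0,1,2,3} | prev {1,2,3} | push {}

Converged values:
  [0] {0,1,2,3}
  [1] {0,1,2,3}
  [2] {0,1,2,3}
  [3] {0,1,2,3}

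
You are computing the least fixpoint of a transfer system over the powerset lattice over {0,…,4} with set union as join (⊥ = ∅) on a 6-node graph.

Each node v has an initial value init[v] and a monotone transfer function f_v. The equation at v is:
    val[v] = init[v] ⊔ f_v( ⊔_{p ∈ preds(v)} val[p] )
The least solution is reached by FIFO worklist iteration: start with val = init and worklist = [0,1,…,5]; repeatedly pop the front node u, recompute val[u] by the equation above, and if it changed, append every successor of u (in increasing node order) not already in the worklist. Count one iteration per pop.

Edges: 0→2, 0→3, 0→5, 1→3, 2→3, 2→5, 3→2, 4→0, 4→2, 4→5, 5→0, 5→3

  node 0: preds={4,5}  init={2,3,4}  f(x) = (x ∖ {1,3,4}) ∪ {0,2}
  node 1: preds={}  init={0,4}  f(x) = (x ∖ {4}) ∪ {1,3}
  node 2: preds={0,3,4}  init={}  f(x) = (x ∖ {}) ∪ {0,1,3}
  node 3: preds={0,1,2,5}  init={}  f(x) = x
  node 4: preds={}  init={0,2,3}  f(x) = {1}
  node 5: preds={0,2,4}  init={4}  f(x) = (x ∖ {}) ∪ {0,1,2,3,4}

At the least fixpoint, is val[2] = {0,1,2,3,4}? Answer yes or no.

yes

Worklist (9 pops):
  #1 pop 0: in={0,2,3,4} → {0,2,3,4} (was {2,3,4}); enqueue []
  #2 pop 1: in={} → {0,1,3,4} (was {0,4}); enqueue []
  #3 pop 2: in={0,2,3,4} → {0,1,2,3,4} (was {}); enqueue []
  #4 pop 3: in={0,1,2,3,4} → {0,1,2,3,4} (was {}); enqueue [2]
  #5 pop 4: in={} → {0,1,2,3} (was {0,2,3}); enqueue [0]
  #6 pop 5: in={0,1,2,3,4} → {0,1,2,3,4} (was {4}); enqueue [3]
  #7 pop 2: in={0,1,2,3,4} → {0,1,2,3,4} (no change)
  #8 pop 0: in={0,1,2,3,4} → {0,2,3,4} (no change)
  #9 pop 3: in={0,1,2,3,4} → {0,1,2,3,4} (no change)

Fixpoint:
  val[0] = {0,2,3,4}
  val[1] = {0,1,3,4}
  val[2] = {0,1,2,3,4}
  val[3] = {0,1,2,3,4}
  val[4] = {0,1,2,3}
  val[5] = {0,1,2,3,4}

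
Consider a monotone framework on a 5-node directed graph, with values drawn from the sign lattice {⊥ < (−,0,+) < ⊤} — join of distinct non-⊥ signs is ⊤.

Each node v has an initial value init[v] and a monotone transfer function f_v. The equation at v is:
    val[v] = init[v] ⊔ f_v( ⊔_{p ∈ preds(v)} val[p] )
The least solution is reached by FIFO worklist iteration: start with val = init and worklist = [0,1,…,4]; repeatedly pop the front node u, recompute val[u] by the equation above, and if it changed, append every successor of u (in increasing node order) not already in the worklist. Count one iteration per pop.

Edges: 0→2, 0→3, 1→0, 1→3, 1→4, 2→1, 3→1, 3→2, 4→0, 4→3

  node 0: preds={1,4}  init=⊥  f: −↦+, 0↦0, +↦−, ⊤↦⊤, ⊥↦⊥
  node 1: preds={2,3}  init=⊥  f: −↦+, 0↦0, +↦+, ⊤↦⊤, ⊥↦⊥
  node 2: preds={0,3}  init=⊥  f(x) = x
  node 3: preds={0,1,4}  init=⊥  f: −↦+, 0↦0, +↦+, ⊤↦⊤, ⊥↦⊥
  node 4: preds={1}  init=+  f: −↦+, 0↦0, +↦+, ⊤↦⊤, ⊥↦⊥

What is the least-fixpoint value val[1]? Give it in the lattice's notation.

⊤

Trace (14 dequeues):
  [1] u=0 | in + | out − | prev ⊥ | push {}
  [2] u=1 | in ⊥ | out ⊥ | ==
  [3] u=2 | in − | out − | prev ⊥ | push {1}
  [4] u=3 | in ⊤ | out ⊤ | prev ⊥ | push {2}
  [5] u=4 | in ⊥ | out + | ==
  [6] u=1 | in ⊤ | out ⊤ | prev ⊥ | push {0,3,4}
  [7] u=2 | in ⊤ | out ⊤ | prev − | push {1}
  [8] u=0 | in ⊤ | out ⊤ | prev − | push {2}
  [9] u=3 | in ⊤ | out ⊤ | ==
  [10] u=4 | in ⊤ | out ⊤ | prev + | push {0,3}
  [11] u=1 | in ⊤ | out ⊤ | ==
  [12] u=2 | in ⊤ | out ⊤ | ==
  [13] u=0 | in ⊤ | out ⊤ | ==
  [14] u=3 | in ⊤ | out ⊤ | ==

Converged values:
  [0] ⊤
  [1] ⊤
  [2] ⊤
  [3] ⊤
  [4] ⊤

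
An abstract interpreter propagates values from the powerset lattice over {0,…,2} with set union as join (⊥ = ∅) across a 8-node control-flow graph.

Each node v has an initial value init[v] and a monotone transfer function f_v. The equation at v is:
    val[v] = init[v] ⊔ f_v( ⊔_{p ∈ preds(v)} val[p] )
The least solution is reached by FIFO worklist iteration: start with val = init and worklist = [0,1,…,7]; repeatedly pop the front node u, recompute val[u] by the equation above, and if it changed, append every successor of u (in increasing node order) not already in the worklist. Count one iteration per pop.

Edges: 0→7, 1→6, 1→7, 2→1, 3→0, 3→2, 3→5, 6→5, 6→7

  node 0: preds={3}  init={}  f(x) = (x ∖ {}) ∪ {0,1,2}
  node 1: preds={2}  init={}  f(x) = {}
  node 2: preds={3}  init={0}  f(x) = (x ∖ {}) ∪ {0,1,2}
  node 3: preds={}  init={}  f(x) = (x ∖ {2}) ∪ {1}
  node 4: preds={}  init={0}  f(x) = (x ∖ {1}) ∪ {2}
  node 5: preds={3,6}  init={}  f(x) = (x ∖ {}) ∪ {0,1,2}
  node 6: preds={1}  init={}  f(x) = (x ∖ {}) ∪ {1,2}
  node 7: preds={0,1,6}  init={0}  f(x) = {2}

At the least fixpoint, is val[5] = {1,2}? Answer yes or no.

Trace (12 dequeues):
  [1] u=0 | in {} | out {0,1,2} | prev {} | push {}
  [2] u=1 | in {0} | out {} | ==
  [3] u=2 | in {} | out {0,1,2} | prev {0} | push {1}
  [4] u=3 | in {} | out {1} | prev {} | push {0,2}
  [5] u=4 | in {} | out {0,2} | prev {0} | push {}
  [6] u=5 | in {1} | out {0,1,2} | prev {} | push {}
  [7] u=6 | in {} | out {1,2} | prev {} | push {5}
  [8] u=7 | in {0,1,2} | out {0,2} | prev {0} | push {}
  [9] u=1 | in {0,1,2} | out {} | ==
  [10] u=0 | in {1} | out {0,1,2} | ==
  [11] u=2 | in {1} | out {0,1,2} | ==
  [12] u=5 | in {1,2} | out {0,1,2} | ==

Converged values:
  [0] {0,1,2}
  [1] {}
  [2] {0,1,2}
  [3] {1}
  [4] {0,2}
  [5] {0,1,2}
  [6] {1,2}
  [7] {0,2}

no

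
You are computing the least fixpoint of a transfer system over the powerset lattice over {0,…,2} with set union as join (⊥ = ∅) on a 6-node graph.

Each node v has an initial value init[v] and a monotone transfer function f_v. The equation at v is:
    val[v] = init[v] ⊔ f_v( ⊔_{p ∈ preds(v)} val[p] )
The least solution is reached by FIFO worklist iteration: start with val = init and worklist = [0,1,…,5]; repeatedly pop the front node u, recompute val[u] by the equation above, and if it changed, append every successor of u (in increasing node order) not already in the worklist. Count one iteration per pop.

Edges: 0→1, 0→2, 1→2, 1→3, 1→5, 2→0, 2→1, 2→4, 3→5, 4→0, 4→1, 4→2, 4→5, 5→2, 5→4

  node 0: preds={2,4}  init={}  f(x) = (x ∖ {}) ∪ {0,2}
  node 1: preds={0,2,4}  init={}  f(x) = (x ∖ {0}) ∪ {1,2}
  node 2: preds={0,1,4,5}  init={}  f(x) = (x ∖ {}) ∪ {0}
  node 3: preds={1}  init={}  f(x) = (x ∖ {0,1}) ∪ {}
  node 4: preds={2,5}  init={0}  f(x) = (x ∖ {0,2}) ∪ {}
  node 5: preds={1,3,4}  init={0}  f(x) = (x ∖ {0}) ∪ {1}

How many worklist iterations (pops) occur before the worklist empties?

Trace (10 dequeues):
  [1] u=0 | in {0} | out {0,2} | prev {} | push {}
  [2] u=1 | in {0,2} | out {1,2} | prev {} | push {}
  [3] u=2 | in {0,1,2} | out {0,1,2} | prev {} | push {0,1}
  [4] u=3 | in {1,2} | out {2} | prev {} | push {}
  [5] u=4 | in {0,1,2} | out {0,1} | prev {0} | push {2}
  [6] u=5 | in {0,1,2} | out {0,1,2} | prev {0} | push {4}
  [7] u=0 | in {0,1,2} | out {0,1,2} | prev {0,2} | push {}
  [8] u=1 | in {0,1,2} | out {1,2} | ==
  [9] u=2 | in {0,1,2} | out {0,1,2} | ==
  [10] u=4 | in {0,1,2} | out {0,1} | ==

Converged values:
  [0] {0,1,2}
  [1] {1,2}
  [2] {0,1,2}
  [3] {2}
  [4] {0,1}
  [5] {0,1,2}

10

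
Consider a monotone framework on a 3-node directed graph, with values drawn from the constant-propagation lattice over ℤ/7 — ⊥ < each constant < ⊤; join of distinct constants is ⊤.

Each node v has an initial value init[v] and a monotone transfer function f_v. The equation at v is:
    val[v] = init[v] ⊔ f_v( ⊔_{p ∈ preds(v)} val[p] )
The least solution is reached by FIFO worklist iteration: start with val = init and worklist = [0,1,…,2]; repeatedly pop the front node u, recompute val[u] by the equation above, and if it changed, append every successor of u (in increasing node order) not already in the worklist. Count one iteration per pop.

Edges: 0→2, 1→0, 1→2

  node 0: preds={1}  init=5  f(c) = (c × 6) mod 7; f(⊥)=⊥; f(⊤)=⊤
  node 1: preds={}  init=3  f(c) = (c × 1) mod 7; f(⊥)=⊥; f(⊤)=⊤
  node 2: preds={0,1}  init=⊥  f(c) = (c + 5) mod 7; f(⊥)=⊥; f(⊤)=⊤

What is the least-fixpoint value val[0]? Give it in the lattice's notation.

⊤

Worklist (3 pops):
  #1 pop 0: in=3 → ⊤ (was 5); enqueue []
  #2 pop 1: in=⊥ → 3 (no change)
  #3 pop 2: in=⊤ → ⊤ (was ⊥); enqueue []

Fixpoint:
  val[0] = ⊤
  val[1] = 3
  val[2] = ⊤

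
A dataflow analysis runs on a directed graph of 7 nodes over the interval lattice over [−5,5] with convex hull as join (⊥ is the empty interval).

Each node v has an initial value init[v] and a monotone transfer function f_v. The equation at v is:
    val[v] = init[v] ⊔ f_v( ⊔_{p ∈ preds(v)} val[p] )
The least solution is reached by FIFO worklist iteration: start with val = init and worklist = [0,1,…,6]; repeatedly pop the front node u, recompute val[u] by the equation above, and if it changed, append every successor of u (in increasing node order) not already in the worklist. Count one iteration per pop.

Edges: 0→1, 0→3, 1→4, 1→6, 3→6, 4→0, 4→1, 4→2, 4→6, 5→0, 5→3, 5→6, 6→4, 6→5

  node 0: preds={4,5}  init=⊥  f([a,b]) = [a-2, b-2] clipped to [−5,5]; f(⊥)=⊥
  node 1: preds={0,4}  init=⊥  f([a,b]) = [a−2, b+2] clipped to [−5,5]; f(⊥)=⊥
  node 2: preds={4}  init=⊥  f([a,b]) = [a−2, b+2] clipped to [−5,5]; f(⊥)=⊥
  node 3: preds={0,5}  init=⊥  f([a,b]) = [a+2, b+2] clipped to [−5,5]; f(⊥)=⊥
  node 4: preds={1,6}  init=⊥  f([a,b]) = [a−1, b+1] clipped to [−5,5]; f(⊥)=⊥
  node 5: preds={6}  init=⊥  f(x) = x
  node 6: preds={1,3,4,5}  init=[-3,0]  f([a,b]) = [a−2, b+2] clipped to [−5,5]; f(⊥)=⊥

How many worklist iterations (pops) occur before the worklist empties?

Worklist (25 pops):
  #1 pop 0: in=⊥ → ⊥ (no change)
  #2 pop 1: in=⊥ → ⊥ (no change)
  #3 pop 2: in=⊥ → ⊥ (no change)
  #4 pop 3: in=⊥ → ⊥ (no change)
  #5 pop 4: in=[-3,0] → [-4,1] (was ⊥); enqueue [0,1,2]
  #6 pop 5: in=[-3,0] → [-3,0] (was ⊥); enqueue [3]
  #7 pop 6: in=[-4,1] → [-5,3] (was [-3,0]); enqueue [4,5]
  #8 pop 0: in=[-4,1] → [-5,-1] (was ⊥); enqueue []
  #9 pop 1: in=[-5,1] → [-5,3] (was ⊥); enqueue [6]
  #10 pop 2: in=[-4,1] → [-5,3] (was ⊥); enqueue []
  #11 pop 3: in=[-5,0] → [-3,2] (was ⊥); enqueue []
  #12 pop 4: in=[-5,3] → [-5,4] (was [-4,1]); enqueue [0,1,2]
  #13 pop 5: in=[-5,3] → [-5,3] (was [-3,0]); enqueue [3]
  #14 pop 6: in=[-5,4] → [-5,5] (was [-5,3]); enqueue [4,5]
  #15 pop 0: in=[-5,4] → [-5,2] (was [-5,-1]); enqueue []
  #16 pop 1: in=[-5,4] → [-5,5] (was [-5,3]); enqueue [6]
  #17 pop 2: in=[-5,4] → [-5,5] (was [-5,3]); enqueue []
  #18 pop 3: in=[-5,3] → [-3,5] (was [-3,2]); enqueue []
  #19 pop 4: in=[-5,5] → [-5,5] (was [-5,4]); enqueue [0,1,2]
  #20 pop 5: in=[-5,5] → [-5,5] (was [-5,3]); enqueue [3]
  #21 pop 6: in=[-5,5] → [-5,5] (no change)
  #22 pop 0: in=[-5,5] → [-5,3] (was [-5,2]); enqueue []
  #23 pop 1: in=[-5,5] → [-5,5] (no change)
  #24 pop 2: in=[-5,5] → [-5,5] (no change)
  #25 pop 3: in=[-5,5] → [-3,5] (no change)

Fixpoint:
  val[0] = [-5,3]
  val[1] = [-5,5]
  val[2] = [-5,5]
  val[3] = [-3,5]
  val[4] = [-5,5]
  val[5] = [-5,5]
  val[6] = [-5,5]

25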